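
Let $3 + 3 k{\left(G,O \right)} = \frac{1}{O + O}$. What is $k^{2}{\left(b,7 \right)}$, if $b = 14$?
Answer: $\frac{1681}{1764} \approx 0.95295$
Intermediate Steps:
$k{\left(G,O \right)} = -1 + \frac{1}{6 O}$ ($k{\left(G,O \right)} = -1 + \frac{1}{3 \left(O + O\right)} = -1 + \frac{1}{3 \cdot 2 O} = -1 + \frac{\frac{1}{2} \frac{1}{O}}{3} = -1 + \frac{1}{6 O}$)
$k^{2}{\left(b,7 \right)} = \left(\frac{\frac{1}{6} - 7}{7}\right)^{2} = \left(\frac{1}{7} \left(- \frac{41}{6}\right)\right)^{2} = \left(- \frac{41}{42}\right)^{2} = \frac{1681}{1764}$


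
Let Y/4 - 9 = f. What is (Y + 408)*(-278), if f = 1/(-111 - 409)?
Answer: -8022941/65 ≈ -1.2343e+5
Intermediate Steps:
f = -1/520 (f = 1/(-520) = -1/520 ≈ -0.0019231)
Y = 4679/130 (Y = 36 + 4*(-1/520) = 36 - 1/130 = 4679/130 ≈ 35.992)
(Y + 408)*(-278) = (4679/130 + 408)*(-278) = (57719/130)*(-278) = -8022941/65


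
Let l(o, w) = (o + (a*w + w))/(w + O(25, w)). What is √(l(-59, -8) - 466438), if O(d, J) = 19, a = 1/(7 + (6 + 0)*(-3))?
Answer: I*√56439727/11 ≈ 682.97*I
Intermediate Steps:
a = -1/11 (a = 1/(7 + 6*(-3)) = 1/(7 - 18) = 1/(-11) = -1/11 ≈ -0.090909)
l(o, w) = (o + 10*w/11)/(19 + w) (l(o, w) = (o + (-w/11 + w))/(w + 19) = (o + 10*w/11)/(19 + w))
√(l(-59, -8) - 466438) = √((-59 + (10/11)*(-8))/(19 - 8) - 466438) = √((-59 - 80/11)/11 - 466438) = √((1/11)*(-729/11) - 466438) = √(-729/121 - 466438) = √(-56439727/121) = I*√56439727/11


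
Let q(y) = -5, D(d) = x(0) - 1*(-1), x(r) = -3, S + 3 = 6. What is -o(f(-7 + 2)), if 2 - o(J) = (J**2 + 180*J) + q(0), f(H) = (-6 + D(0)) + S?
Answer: -882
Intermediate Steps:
S = 3 (S = -3 + 6 = 3)
D(d) = -2 (D(d) = -3 - 1*(-1) = -3 + 1 = -2)
f(H) = -5 (f(H) = (-6 - 2) + 3 = -8 + 3 = -5)
o(J) = 7 - J**2 - 180*J (o(J) = 2 - ((J**2 + 180*J) - 5) = 2 - (-5 + J**2 + 180*J) = 2 + (5 - J**2 - 180*J) = 7 - J**2 - 180*J)
-o(f(-7 + 2)) = -(7 - 1*(-5)**2 - 180*(-5)) = -(7 - 1*25 + 900) = -(7 - 25 + 900) = -1*882 = -882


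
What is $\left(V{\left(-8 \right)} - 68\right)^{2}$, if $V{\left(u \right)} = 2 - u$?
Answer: $3364$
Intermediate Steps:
$\left(V{\left(-8 \right)} - 68\right)^{2} = \left(\left(2 - -8\right) - 68\right)^{2} = \left(\left(2 + 8\right) - 68\right)^{2} = \left(10 - 68\right)^{2} = \left(-58\right)^{2} = 3364$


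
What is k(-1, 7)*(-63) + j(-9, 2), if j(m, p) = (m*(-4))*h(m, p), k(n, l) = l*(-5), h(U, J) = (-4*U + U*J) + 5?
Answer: 3033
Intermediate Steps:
h(U, J) = 5 - 4*U + J*U (h(U, J) = (-4*U + J*U) + 5 = 5 - 4*U + J*U)
k(n, l) = -5*l
j(m, p) = -4*m*(5 - 4*m + m*p) (j(m, p) = (m*(-4))*(5 - 4*m + p*m) = (-4*m)*(5 - 4*m + m*p) = -4*m*(5 - 4*m + m*p))
k(-1, 7)*(-63) + j(-9, 2) = -5*7*(-63) + 4*(-9)*(-5 + 4*(-9) - 1*(-9)*2) = -35*(-63) + 4*(-9)*(-5 - 36 + 18) = 2205 + 4*(-9)*(-23) = 2205 + 828 = 3033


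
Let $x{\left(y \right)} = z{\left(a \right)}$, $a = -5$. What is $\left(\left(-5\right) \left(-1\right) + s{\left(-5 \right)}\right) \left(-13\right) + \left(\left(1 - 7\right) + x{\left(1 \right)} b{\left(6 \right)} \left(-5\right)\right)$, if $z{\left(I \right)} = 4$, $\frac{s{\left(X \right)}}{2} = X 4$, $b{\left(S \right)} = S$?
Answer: $329$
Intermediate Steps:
$s{\left(X \right)} = 8 X$ ($s{\left(X \right)} = 2 X 4 = 2 \cdot 4 X = 8 X$)
$x{\left(y \right)} = 4$
$\left(\left(-5\right) \left(-1\right) + s{\left(-5 \right)}\right) \left(-13\right) + \left(\left(1 - 7\right) + x{\left(1 \right)} b{\left(6 \right)} \left(-5\right)\right) = \left(\left(-5\right) \left(-1\right) + 8 \left(-5\right)\right) \left(-13\right) + \left(\left(1 - 7\right) + 4 \cdot 6 \left(-5\right)\right) = \left(5 - 40\right) \left(-13\right) + \left(-6 + 24 \left(-5\right)\right) = \left(-35\right) \left(-13\right) - 126 = 455 - 126 = 329$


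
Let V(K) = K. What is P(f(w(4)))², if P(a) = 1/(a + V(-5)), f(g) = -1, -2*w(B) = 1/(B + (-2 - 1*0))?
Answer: 1/36 ≈ 0.027778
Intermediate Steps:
w(B) = -1/(2*(-2 + B)) (w(B) = -1/(2*(B + (-2 - 1*0))) = -1/(2*(B + (-2 + 0))) = -1/(2*(B - 2)) = -1/(2*(-2 + B)))
P(a) = 1/(-5 + a) (P(a) = 1/(a - 5) = 1/(-5 + a))
P(f(w(4)))² = (1/(-5 - 1))² = (1/(-6))² = (-⅙)² = 1/36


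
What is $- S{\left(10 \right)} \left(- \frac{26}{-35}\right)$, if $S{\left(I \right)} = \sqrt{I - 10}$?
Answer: $0$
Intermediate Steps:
$S{\left(I \right)} = \sqrt{-10 + I}$
$- S{\left(10 \right)} \left(- \frac{26}{-35}\right) = - \sqrt{-10 + 10} \left(- \frac{26}{-35}\right) = - \sqrt{0} \left(\left(-26\right) \left(- \frac{1}{35}\right)\right) = - \frac{0 \cdot 26}{35} = \left(-1\right) 0 = 0$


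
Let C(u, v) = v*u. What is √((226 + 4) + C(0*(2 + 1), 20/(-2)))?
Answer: √230 ≈ 15.166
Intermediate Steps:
C(u, v) = u*v
√((226 + 4) + C(0*(2 + 1), 20/(-2))) = √((226 + 4) + (0*(2 + 1))*(20/(-2))) = √(230 + (0*3)*(20*(-½))) = √(230 + 0*(-10)) = √(230 + 0) = √230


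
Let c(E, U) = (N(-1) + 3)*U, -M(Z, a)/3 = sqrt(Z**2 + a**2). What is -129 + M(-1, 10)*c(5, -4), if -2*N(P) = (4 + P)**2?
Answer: -129 - 18*sqrt(101) ≈ -309.90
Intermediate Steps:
N(P) = -(4 + P)**2/2
M(Z, a) = -3*sqrt(Z**2 + a**2)
c(E, U) = -3*U/2 (c(E, U) = (-(4 - 1)**2/2 + 3)*U = (-1/2*3**2 + 3)*U = (-1/2*9 + 3)*U = (-9/2 + 3)*U = -3*U/2)
-129 + M(-1, 10)*c(5, -4) = -129 + (-3*sqrt((-1)**2 + 10**2))*(-3/2*(-4)) = -129 - 3*sqrt(1 + 100)*6 = -129 - 3*sqrt(101)*6 = -129 - 18*sqrt(101)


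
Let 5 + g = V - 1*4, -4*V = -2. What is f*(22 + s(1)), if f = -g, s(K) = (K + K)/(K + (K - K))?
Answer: 204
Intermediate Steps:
V = 1/2 (V = -1/4*(-2) = 1/2 ≈ 0.50000)
g = -17/2 (g = -5 + (1/2 - 1*4) = -5 + (1/2 - 4) = -5 - 7/2 = -17/2 ≈ -8.5000)
s(K) = 2 (s(K) = (2*K)/(K + 0) = (2*K)/K = 2)
f = 17/2 (f = -1*(-17/2) = 17/2 ≈ 8.5000)
f*(22 + s(1)) = 17*(22 + 2)/2 = (17/2)*24 = 204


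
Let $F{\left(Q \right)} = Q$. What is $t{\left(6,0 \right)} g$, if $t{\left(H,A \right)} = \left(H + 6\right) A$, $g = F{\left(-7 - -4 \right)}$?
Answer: $0$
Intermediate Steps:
$g = -3$ ($g = -7 - -4 = -7 + 4 = -3$)
$t{\left(H,A \right)} = A \left(6 + H\right)$ ($t{\left(H,A \right)} = \left(6 + H\right) A = A \left(6 + H\right)$)
$t{\left(6,0 \right)} g = 0 \left(6 + 6\right) \left(-3\right) = 0 \cdot 12 \left(-3\right) = 0 \left(-3\right) = 0$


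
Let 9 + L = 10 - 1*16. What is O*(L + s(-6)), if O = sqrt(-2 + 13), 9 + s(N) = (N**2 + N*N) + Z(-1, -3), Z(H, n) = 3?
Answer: 51*sqrt(11) ≈ 169.15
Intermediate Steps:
L = -15 (L = -9 + (10 - 1*16) = -9 + (10 - 16) = -9 - 6 = -15)
s(N) = -6 + 2*N**2 (s(N) = -9 + ((N**2 + N*N) + 3) = -9 + ((N**2 + N**2) + 3) = -9 + (2*N**2 + 3) = -9 + (3 + 2*N**2) = -6 + 2*N**2)
O = sqrt(11) ≈ 3.3166
O*(L + s(-6)) = sqrt(11)*(-15 + (-6 + 2*(-6)**2)) = sqrt(11)*(-15 + (-6 + 2*36)) = sqrt(11)*(-15 + (-6 + 72)) = sqrt(11)*(-15 + 66) = sqrt(11)*51 = 51*sqrt(11)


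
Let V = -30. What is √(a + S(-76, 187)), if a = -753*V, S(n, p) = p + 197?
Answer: √22974 ≈ 151.57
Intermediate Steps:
S(n, p) = 197 + p
a = 22590 (a = -753*(-30) = 22590)
√(a + S(-76, 187)) = √(22590 + (197 + 187)) = √(22590 + 384) = √22974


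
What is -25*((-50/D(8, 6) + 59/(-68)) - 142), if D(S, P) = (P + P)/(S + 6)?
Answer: 1026125/204 ≈ 5030.0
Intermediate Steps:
D(S, P) = 2*P/(6 + S) (D(S, P) = (2*P)/(6 + S) = 2*P/(6 + S))
-25*((-50/D(8, 6) + 59/(-68)) - 142) = -25*((-50/(2*6/(6 + 8)) + 59/(-68)) - 142) = -25*((-50/(2*6/14) + 59*(-1/68)) - 142) = -25*((-50/(2*6*(1/14)) - 59/68) - 142) = -25*((-50/6/7 - 59/68) - 142) = -25*((-50*7/6 - 59/68) - 142) = -25*((-175/3 - 59/68) - 142) = -25*(-12077/204 - 142) = -25*(-41045/204) = 1026125/204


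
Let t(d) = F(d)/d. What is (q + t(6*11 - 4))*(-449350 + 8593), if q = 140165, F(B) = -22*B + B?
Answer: -61769449008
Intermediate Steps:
F(B) = -21*B
t(d) = -21 (t(d) = (-21*d)/d = -21)
(q + t(6*11 - 4))*(-449350 + 8593) = (140165 - 21)*(-449350 + 8593) = 140144*(-440757) = -61769449008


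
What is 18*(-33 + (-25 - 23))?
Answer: -1458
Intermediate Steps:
18*(-33 + (-25 - 23)) = 18*(-33 - 48) = 18*(-81) = -1458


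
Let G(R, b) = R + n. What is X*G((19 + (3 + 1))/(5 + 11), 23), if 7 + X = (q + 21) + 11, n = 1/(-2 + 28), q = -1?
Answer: 921/26 ≈ 35.423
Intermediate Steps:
n = 1/26 ≈ 0.038462
G(R, b) = 1/26 + R (G(R, b) = R + 1/26 = 1/26 + R)
X = 24 (X = -7 + ((-1 + 21) + 11) = -7 + (20 + 11) = -7 + 31 = 24)
X*G((19 + (3 + 1))/(5 + 11), 23) = 24*(1/26 + (19 + (3 + 1))/(5 + 11)) = 24*(1/26 + (19 + 4)/16) = 24*(1/26 + 23*(1/16)) = 24*(1/26 + 23/16) = 24*(307/208) = 921/26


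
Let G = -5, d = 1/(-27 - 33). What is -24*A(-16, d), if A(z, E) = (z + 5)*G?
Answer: -1320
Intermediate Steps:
d = -1/60 (d = 1/(-60) = -1/60 ≈ -0.016667)
A(z, E) = -25 - 5*z (A(z, E) = (z + 5)*(-5) = (5 + z)*(-5) = -25 - 5*z)
-24*A(-16, d) = -24*(-25 - 5*(-16)) = -24*(-25 + 80) = -24*55 = -1320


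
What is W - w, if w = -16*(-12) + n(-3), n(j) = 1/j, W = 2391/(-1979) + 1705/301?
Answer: -334551913/1787037 ≈ -187.21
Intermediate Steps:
W = 2654504/595679 (W = 2391*(-1/1979) + 1705*(1/301) = -2391/1979 + 1705/301 = 2654504/595679 ≈ 4.4563)
n(j) = 1/j
w = 575/3 (w = -16*(-12) + 1/(-3) = 192 - ⅓ = 575/3 ≈ 191.67)
W - w = 2654504/595679 - 1*575/3 = 2654504/595679 - 575/3 = -334551913/1787037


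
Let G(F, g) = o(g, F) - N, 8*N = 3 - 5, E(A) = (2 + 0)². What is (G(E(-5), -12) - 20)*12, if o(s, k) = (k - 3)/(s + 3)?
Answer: -715/3 ≈ -238.33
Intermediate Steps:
E(A) = 4 (E(A) = 2² = 4)
o(s, k) = (-3 + k)/(3 + s)
N = -¼ (N = (3 - 5)/8 = (⅛)*(-2) = -¼ ≈ -0.25000)
G(F, g) = ¼ + (-3 + F)/(3 + g) (G(F, g) = (-3 + F)/(3 + g) - 1*(-¼) = (-3 + F)/(3 + g) + ¼ = ¼ + (-3 + F)/(3 + g))
(G(E(-5), -12) - 20)*12 = ((-9 - 12 + 4*4)/(4*(3 - 12)) - 20)*12 = ((¼)*(-9 - 12 + 16)/(-9) - 20)*12 = ((¼)*(-⅑)*(-5) - 20)*12 = (5/36 - 20)*12 = -715/36*12 = -715/3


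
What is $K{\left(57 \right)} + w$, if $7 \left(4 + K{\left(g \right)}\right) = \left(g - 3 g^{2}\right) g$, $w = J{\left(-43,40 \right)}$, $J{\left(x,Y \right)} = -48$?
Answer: $- \frac{552694}{7} \approx -78956.0$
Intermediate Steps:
$w = -48$
$K{\left(g \right)} = -4 + \frac{g \left(g - 3 g^{2}\right)}{7}$ ($K{\left(g \right)} = -4 + \frac{\left(g - 3 g^{2}\right) g}{7} = -4 + \frac{g \left(g - 3 g^{2}\right)}{7}$)
$K{\left(57 \right)} + w = \left(-4 - \frac{3 \cdot 57^{3}}{7} + \frac{57^{2}}{7}\right) - 48 = \left(-4 - \frac{555579}{7} + \frac{1}{7} \cdot 3249\right) - 48 = \left(-4 - \frac{555579}{7} + \frac{3249}{7}\right) - 48 = - \frac{552358}{7} - 48 = - \frac{552694}{7}$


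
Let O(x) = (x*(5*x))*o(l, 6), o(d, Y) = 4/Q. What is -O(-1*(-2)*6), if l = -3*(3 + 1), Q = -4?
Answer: 720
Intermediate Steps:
l = -12 (l = -3*4 = -12)
o(d, Y) = -1 (o(d, Y) = 4/(-4) = 4*(-¼) = -1)
O(x) = -5*x² (O(x) = (x*(5*x))*(-1) = (5*x²)*(-1) = -5*x²)
-O(-1*(-2)*6) = -(-5)*(-1*(-2)*6)² = -(-5)*(2*6)² = -(-5)*12² = -(-5)*144 = -1*(-720) = 720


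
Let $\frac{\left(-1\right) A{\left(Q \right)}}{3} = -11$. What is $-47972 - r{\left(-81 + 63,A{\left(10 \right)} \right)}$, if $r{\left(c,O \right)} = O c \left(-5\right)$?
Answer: $-50942$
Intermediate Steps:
$A{\left(Q \right)} = 33$ ($A{\left(Q \right)} = \left(-3\right) \left(-11\right) = 33$)
$r{\left(c,O \right)} = - 5 O c$
$-47972 - r{\left(-81 + 63,A{\left(10 \right)} \right)} = -47972 - \left(-5\right) 33 \left(-81 + 63\right) = -47972 - \left(-5\right) 33 \left(-18\right) = -47972 - 2970 = -50942$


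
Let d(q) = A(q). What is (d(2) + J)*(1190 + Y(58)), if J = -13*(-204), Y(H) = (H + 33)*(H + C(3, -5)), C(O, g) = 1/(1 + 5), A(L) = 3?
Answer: 34425615/2 ≈ 1.7213e+7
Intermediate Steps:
C(O, g) = 1/6
d(q) = 3
Y(H) = (33 + H)*(1/6 + H) (Y(H) = (H + 33)*(H + 1/6) = (33 + H)*(1/6 + H))
J = 2652
(d(2) + J)*(1190 + Y(58)) = (3 + 2652)*(1190 + (11/2 + 58**2 + (199/6)*58)) = 2655*(1190 + (11/2 + 3364 + 5771/3)) = 2655*(1190 + 31759/6) = 2655*(38899/6) = 34425615/2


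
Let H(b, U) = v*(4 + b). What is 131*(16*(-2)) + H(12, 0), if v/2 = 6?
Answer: -4000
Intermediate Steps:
v = 12 (v = 2*6 = 12)
H(b, U) = 48 + 12*b (H(b, U) = 12*(4 + b) = 48 + 12*b)
131*(16*(-2)) + H(12, 0) = 131*(16*(-2)) + (48 + 12*12) = 131*(-32) + (48 + 144) = -4192 + 192 = -4000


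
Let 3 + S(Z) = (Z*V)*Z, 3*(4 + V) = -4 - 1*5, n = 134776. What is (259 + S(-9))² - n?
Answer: -38055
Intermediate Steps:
V = -7 (V = -4 + (-4 - 1*5)/3 = -4 + (-4 - 5)/3 = -4 + (⅓)*(-9) = -4 - 3 = -7)
S(Z) = -3 - 7*Z² (S(Z) = -3 + (Z*(-7))*Z = -3 + (-7*Z)*Z = -3 - 7*Z²)
(259 + S(-9))² - n = (259 + (-3 - 7*(-9)²))² - 1*134776 = (259 + (-3 - 7*81))² - 134776 = (259 + (-3 - 567))² - 134776 = (259 - 570)² - 134776 = (-311)² - 134776 = 96721 - 134776 = -38055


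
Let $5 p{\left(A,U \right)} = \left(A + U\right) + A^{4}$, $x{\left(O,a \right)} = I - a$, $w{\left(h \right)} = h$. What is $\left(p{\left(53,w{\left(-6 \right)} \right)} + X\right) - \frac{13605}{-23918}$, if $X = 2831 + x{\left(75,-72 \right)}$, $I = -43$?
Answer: $\frac{189067744129}{119590} \approx 1.581 \cdot 10^{6}$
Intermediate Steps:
$x{\left(O,a \right)} = -43 - a$
$X = 2860$ ($X = 2831 - -29 = 2831 + \left(-43 + 72\right) = 2831 + 29 = 2860$)
$p{\left(A,U \right)} = \frac{A}{5} + \frac{U}{5} + \frac{A^{4}}{5}$ ($p{\left(A,U \right)} = \frac{\left(A + U\right) + A^{4}}{5} = \frac{A + U + A^{4}}{5} = \frac{A}{5} + \frac{U}{5} + \frac{A^{4}}{5}$)
$\left(p{\left(53,w{\left(-6 \right)} \right)} + X\right) - \frac{13605}{-23918} = \left(\left(\frac{1}{5} \cdot 53 + \frac{1}{5} \left(-6\right) + \frac{53^{4}}{5}\right) + 2860\right) - \frac{13605}{-23918} = \left(\left(\frac{53}{5} - \frac{6}{5} + \frac{1}{5} \cdot 7890481\right) + 2860\right) - - \frac{13605}{23918} = \left(\left(\frac{53}{5} - \frac{6}{5} + \frac{7890481}{5}\right) + 2860\right) + \frac{13605}{23918} = \left(\frac{7890528}{5} + 2860\right) + \frac{13605}{23918} = \frac{7904828}{5} + \frac{13605}{23918} = \frac{189067744129}{119590}$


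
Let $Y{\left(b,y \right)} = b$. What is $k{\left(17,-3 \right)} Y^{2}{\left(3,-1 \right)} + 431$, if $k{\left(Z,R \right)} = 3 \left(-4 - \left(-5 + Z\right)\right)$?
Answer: $-1$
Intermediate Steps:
$k{\left(Z,R \right)} = 3 - 3 Z$ ($k{\left(Z,R \right)} = 3 \left(1 - Z\right) = 3 - 3 Z$)
$k{\left(17,-3 \right)} Y^{2}{\left(3,-1 \right)} + 431 = \left(3 - 51\right) 3^{2} + 431 = \left(3 - 51\right) 9 + 431 = \left(-48\right) 9 + 431 = -432 + 431 = -1$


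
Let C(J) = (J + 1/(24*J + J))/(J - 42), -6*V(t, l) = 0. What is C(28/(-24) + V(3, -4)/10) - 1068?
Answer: -48405839/45325 ≈ -1068.0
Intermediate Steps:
V(t, l) = 0 (V(t, l) = -1/6*0 = 0)
C(J) = (J + 1/(25*J))/(-42 + J)
C(28/(-24) + V(3, -4)/10) - 1068 = (1/25 + (28/(-24) + 0/10)**2)/((28/(-24) + 0/10)*(-42 + (28/(-24) + 0/10))) - 1068 = (1/25 + (28*(-1/24) + 0*(1/10))**2)/((28*(-1/24) + 0*(1/10))*(-42 + (28*(-1/24) + 0*(1/10)))) - 1068 = (1/25 + (-7/6 + 0)**2)/((-7/6 + 0)*(-42 + (-7/6 + 0))) - 1068 = (1/25 + (-7/6)**2)/((-7/6)*(-42 - 7/6)) - 1068 = -6*(1/25 + 49/36)/(7*(-259/6)) - 1068 = -6/7*(-6/259)*1261/900 - 1068 = 1261/45325 - 1068 = -48405839/45325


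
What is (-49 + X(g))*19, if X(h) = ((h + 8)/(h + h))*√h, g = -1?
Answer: -931 - 133*I/2 ≈ -931.0 - 66.5*I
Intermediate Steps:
X(h) = (8 + h)/(2*√h) (X(h) = ((8 + h)/((2*h)))*√h = ((8 + h)*(1/(2*h)))*√h = ((8 + h)/(2*h))*√h = (8 + h)/(2*√h))
(-49 + X(g))*19 = (-49 + (8 - 1)/(2*√(-1)))*19 = (-49 + (½)*(-I)*7)*19 = (-49 - 7*I/2)*19 = -931 - 133*I/2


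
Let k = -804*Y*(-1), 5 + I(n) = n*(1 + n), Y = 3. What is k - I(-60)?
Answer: -1123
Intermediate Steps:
I(n) = -5 + n*(1 + n)
k = 2412 (k = -2412*(-1) = -804*(-3) = 2412)
k - I(-60) = 2412 - (-5 - 60 + (-60)²) = 2412 - (-5 - 60 + 3600) = 2412 - 1*3535 = 2412 - 3535 = -1123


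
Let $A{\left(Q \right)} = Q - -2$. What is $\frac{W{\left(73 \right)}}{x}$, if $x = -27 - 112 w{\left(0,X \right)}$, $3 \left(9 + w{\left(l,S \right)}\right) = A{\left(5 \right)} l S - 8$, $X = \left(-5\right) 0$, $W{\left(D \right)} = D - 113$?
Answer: $- \frac{120}{3839} \approx -0.031258$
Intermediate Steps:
$A{\left(Q \right)} = 2 + Q$ ($A{\left(Q \right)} = Q + 2 = 2 + Q$)
$W{\left(D \right)} = -113 + D$
$X = 0$
$w{\left(l,S \right)} = - \frac{35}{3} + \frac{7 S l}{3}$ ($w{\left(l,S \right)} = -9 + \frac{\left(2 + 5\right) l S - 8}{3} = -9 + \frac{7 l S - 8}{3} = -9 + \frac{7 S l - 8}{3} = -9 + \frac{-8 + 7 S l}{3} = -9 + \left(- \frac{8}{3} + \frac{7 S l}{3}\right) = - \frac{35}{3} + \frac{7 S l}{3}$)
$x = \frac{3839}{3}$ ($x = -27 - 112 \left(- \frac{35}{3} + \frac{7}{3} \cdot 0 \cdot 0\right) = -27 - 112 \left(- \frac{35}{3} + 0\right) = -27 - - \frac{3920}{3} = -27 + \frac{3920}{3} = \frac{3839}{3} \approx 1279.7$)
$\frac{W{\left(73 \right)}}{x} = \frac{-113 + 73}{\frac{3839}{3}} = \left(-40\right) \frac{3}{3839} = - \frac{120}{3839}$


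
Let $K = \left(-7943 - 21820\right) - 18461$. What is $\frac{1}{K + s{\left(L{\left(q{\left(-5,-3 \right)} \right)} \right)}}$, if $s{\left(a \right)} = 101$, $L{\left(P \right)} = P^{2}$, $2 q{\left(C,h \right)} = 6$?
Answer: $- \frac{1}{48123} \approx -2.078 \cdot 10^{-5}$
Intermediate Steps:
$q{\left(C,h \right)} = 3$ ($q{\left(C,h \right)} = \frac{1}{2} \cdot 6 = 3$)
$K = -48224$ ($K = -29763 - 18461 = -48224$)
$\frac{1}{K + s{\left(L{\left(q{\left(-5,-3 \right)} \right)} \right)}} = \frac{1}{-48224 + 101} = \frac{1}{-48123} = - \frac{1}{48123}$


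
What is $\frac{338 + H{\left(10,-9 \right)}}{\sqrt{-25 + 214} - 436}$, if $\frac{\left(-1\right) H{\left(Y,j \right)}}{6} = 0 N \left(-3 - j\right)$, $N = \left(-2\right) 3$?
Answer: $- \frac{147368}{189907} - \frac{1014 \sqrt{21}}{189907} \approx -0.80047$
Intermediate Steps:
$N = -6$
$H{\left(Y,j \right)} = 0$ ($H{\left(Y,j \right)} = - 6 \cdot 0 \left(-6\right) \left(-3 - j\right) = - 6 \cdot 0 \left(-3 - j\right) = \left(-6\right) 0 = 0$)
$\frac{338 + H{\left(10,-9 \right)}}{\sqrt{-25 + 214} - 436} = \frac{338 + 0}{\sqrt{-25 + 214} - 436} = \frac{338}{\sqrt{189} - 436} = \frac{338}{3 \sqrt{21} - 436} = \frac{338}{-436 + 3 \sqrt{21}}$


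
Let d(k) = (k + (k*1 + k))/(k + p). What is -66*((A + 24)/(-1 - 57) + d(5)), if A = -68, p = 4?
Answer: -4642/29 ≈ -160.07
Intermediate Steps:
d(k) = 3*k/(4 + k) (d(k) = (k + (k*1 + k))/(k + 4) = (k + (k + k))/(4 + k) = (k + 2*k)/(4 + k) = (3*k)/(4 + k) = 3*k/(4 + k))
-66*((A + 24)/(-1 - 57) + d(5)) = -66*((-68 + 24)/(-1 - 57) + 3*5/(4 + 5)) = -66*(-44/(-58) + 3*5/9) = -66*(-44*(-1/58) + 3*5*(1/9)) = -66*(22/29 + 5/3) = -66*211/87 = -4642/29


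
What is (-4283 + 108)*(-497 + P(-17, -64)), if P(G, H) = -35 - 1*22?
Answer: 2312950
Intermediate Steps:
P(G, H) = -57 (P(G, H) = -35 - 22 = -57)
(-4283 + 108)*(-497 + P(-17, -64)) = (-4283 + 108)*(-497 - 57) = -4175*(-554) = 2312950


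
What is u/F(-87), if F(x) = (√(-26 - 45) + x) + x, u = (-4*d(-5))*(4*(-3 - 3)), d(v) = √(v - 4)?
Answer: 288/(√71 + 174*I) ≈ 0.079966 - 1.6513*I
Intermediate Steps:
d(v) = √(-4 + v)
u = 288*I (u = (-4*√(-4 - 5))*(4*(-3 - 3)) = (-12*I)*(4*(-6)) = -12*I*(-24) = 288*I ≈ 288.0*I)
F(x) = 2*x + I*√71 (F(x) = (√(-71) + x) + x = (I*√71 + x) + x = (x + I*√71) + x = 2*x + I*√71)
u/F(-87) = (288*I)/(2*(-87) + I*√71) = (288*I)/(-174 + I*√71) = 288*I/(-174 + I*√71)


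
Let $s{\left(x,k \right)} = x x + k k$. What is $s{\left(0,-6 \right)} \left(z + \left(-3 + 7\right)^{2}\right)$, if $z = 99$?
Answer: $4140$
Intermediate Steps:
$s{\left(x,k \right)} = k^{2} + x^{2}$ ($s{\left(x,k \right)} = x^{2} + k^{2} = k^{2} + x^{2}$)
$s{\left(0,-6 \right)} \left(z + \left(-3 + 7\right)^{2}\right) = \left(\left(-6\right)^{2} + 0^{2}\right) \left(99 + \left(-3 + 7\right)^{2}\right) = \left(36 + 0\right) \left(99 + 4^{2}\right) = 36 \left(99 + 16\right) = 36 \cdot 115 = 4140$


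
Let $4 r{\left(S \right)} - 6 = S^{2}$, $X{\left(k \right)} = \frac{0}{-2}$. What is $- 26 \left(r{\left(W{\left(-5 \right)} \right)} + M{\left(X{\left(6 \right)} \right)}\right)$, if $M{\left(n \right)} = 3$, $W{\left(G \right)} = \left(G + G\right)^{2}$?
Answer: $-65117$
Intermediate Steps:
$W{\left(G \right)} = 4 G^{2}$ ($W{\left(G \right)} = \left(2 G\right)^{2} = 4 G^{2}$)
$X{\left(k \right)} = 0$ ($X{\left(k \right)} = 0 \left(- \frac{1}{2}\right) = 0$)
$r{\left(S \right)} = \frac{3}{2} + \frac{S^{2}}{4}$
$- 26 \left(r{\left(W{\left(-5 \right)} \right)} + M{\left(X{\left(6 \right)} \right)}\right) = - 26 \left(\left(\frac{3}{2} + \frac{\left(4 \left(-5\right)^{2}\right)^{2}}{4}\right) + 3\right) = - 26 \left(\left(\frac{3}{2} + \frac{\left(4 \cdot 25\right)^{2}}{4}\right) + 3\right) = - 26 \left(\left(\frac{3}{2} + \frac{100^{2}}{4}\right) + 3\right) = - 26 \left(\left(\frac{3}{2} + \frac{1}{4} \cdot 10000\right) + 3\right) = - 26 \left(\left(\frac{3}{2} + 2500\right) + 3\right) = - 26 \left(\frac{5003}{2} + 3\right) = \left(-26\right) \frac{5009}{2} = -65117$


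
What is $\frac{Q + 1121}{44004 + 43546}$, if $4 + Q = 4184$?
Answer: $\frac{5301}{87550} \approx 0.060548$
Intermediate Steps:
$Q = 4180$ ($Q = -4 + 4184 = 4180$)
$\frac{Q + 1121}{44004 + 43546} = \frac{4180 + 1121}{44004 + 43546} = \frac{5301}{87550}$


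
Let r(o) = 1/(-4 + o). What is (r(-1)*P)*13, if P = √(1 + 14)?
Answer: -13*√15/5 ≈ -10.070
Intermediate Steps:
P = √15 ≈ 3.8730
(r(-1)*P)*13 = (√15/(-4 - 1))*13 = (√15/(-5))*13 = -√15/5*13 = -13*√15/5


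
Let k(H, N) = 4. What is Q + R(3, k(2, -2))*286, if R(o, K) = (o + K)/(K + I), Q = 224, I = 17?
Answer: 958/3 ≈ 319.33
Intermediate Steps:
R(o, K) = (K + o)/(17 + K) (R(o, K) = (o + K)/(K + 17) = (K + o)/(17 + K))
Q + R(3, k(2, -2))*286 = 224 + ((4 + 3)/(17 + 4))*286 = 224 + (7/21)*286 = 224 + ((1/21)*7)*286 = 224 + (1/3)*286 = 224 + 286/3 = 958/3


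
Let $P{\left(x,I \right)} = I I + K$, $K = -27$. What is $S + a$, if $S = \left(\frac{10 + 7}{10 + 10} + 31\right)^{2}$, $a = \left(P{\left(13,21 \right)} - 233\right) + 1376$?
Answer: $\frac{1028569}{400} \approx 2571.4$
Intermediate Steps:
$P{\left(x,I \right)} = -27 + I^{2}$ ($P{\left(x,I \right)} = I I - 27 = I^{2} - 27 = -27 + I^{2}$)
$a = 1557$ ($a = \left(\left(-27 + 21^{2}\right) - 233\right) + 1376 = \left(\left(-27 + 441\right) - 233\right) + 1376 = \left(414 - 233\right) + 1376 = 181 + 1376 = 1557$)
$S = \frac{405769}{400}$ ($S = \left(\frac{17}{20} + 31\right)^{2} = \left(\frac{637}{20}\right)^{2} = \frac{405769}{400} \approx 1014.4$)
$S + a = \frac{405769}{400} + 1557 = \frac{1028569}{400}$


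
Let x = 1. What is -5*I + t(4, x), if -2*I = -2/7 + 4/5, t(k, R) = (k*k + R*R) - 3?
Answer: 107/7 ≈ 15.286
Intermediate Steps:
t(k, R) = -3 + R**2 + k**2 (t(k, R) = (k**2 + R**2) - 3 = (R**2 + k**2) - 3 = -3 + R**2 + k**2)
I = -9/35 (I = -(-2/7 + 4/5)/2 = -1/2*18/35 = -9/35 ≈ -0.25714)
-5*I + t(4, x) = -5*(-9/35) + (-3 + 1**2 + 4**2) = 9/7 + (-3 + 1 + 16) = 9/7 + 14 = 107/7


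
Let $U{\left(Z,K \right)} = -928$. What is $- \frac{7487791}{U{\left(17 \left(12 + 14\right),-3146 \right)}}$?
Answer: $\frac{7487791}{928} \approx 8068.7$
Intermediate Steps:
$- \frac{7487791}{U{\left(17 \left(12 + 14\right),-3146 \right)}} = - \frac{7487791}{-928} = \left(-7487791\right) \left(- \frac{1}{928}\right) = \frac{7487791}{928}$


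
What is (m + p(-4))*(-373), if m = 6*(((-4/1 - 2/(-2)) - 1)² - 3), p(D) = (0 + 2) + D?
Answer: -28348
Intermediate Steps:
p(D) = 2 + D
m = 78 (m = 6*(((-4*1 - 2*(-½)) - 1)² - 3) = 6*(((-4 + 1) - 1)² - 3) = 6*((-3 - 1)² - 3) = 6*((-4)² - 3) = 6*(16 - 3) = 6*13 = 78)
(m + p(-4))*(-373) = (78 + (2 - 4))*(-373) = (78 - 2)*(-373) = 76*(-373) = -28348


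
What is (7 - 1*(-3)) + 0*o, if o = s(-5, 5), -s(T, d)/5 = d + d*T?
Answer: 10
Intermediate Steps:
s(T, d) = -5*d - 5*T*d (s(T, d) = -5*(d + d*T) = -5*(d + T*d) = -5*d - 5*T*d)
o = 100 (o = -5*5*(1 - 5) = -5*5*(-4) = 100)
(7 - 1*(-3)) + 0*o = (7 - 1*(-3)) + 0*100 = (7 + 3) + 0 = 10 + 0 = 10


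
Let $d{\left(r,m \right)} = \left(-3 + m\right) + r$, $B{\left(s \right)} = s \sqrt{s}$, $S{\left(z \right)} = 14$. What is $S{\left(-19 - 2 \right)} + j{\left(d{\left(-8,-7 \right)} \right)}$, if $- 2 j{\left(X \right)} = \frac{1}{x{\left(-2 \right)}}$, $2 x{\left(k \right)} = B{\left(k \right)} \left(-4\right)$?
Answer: $14 + \frac{i \sqrt{2}}{16} \approx 14.0 + 0.088388 i$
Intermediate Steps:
$B{\left(s \right)} = s^{\frac{3}{2}}$
$d{\left(r,m \right)} = -3 + m + r$
$x{\left(k \right)} = - 2 k^{\frac{3}{2}}$ ($x{\left(k \right)} = \frac{k^{\frac{3}{2}} \left(-4\right)}{2} = \frac{\left(-4\right) k^{\frac{3}{2}}}{2} = - 2 k^{\frac{3}{2}}$)
$j{\left(X \right)} = \frac{i \sqrt{2}}{16}$ ($j{\left(X \right)} = - \frac{1}{2 \left(- 2 \left(-2\right)^{\frac{3}{2}}\right)} = - \frac{1}{2 \left(- 2 \left(- 2 i \sqrt{2}\right)\right)} = - \frac{1}{2 \cdot 4 i \sqrt{2}} = - \frac{\left(- \frac{1}{8}\right) i \sqrt{2}}{2} = \frac{i \sqrt{2}}{16}$)
$S{\left(-19 - 2 \right)} + j{\left(d{\left(-8,-7 \right)} \right)} = 14 + \frac{i \sqrt{2}}{16}$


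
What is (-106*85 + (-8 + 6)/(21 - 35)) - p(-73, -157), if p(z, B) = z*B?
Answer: -143296/7 ≈ -20471.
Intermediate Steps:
p(z, B) = B*z
(-106*85 + (-8 + 6)/(21 - 35)) - p(-73, -157) = (-106*85 + (-8 + 6)/(21 - 35)) - (-157)*(-73) = (-9010 - 2/(-14)) - 1*11461 = (-9010 - 2*(-1/14)) - 11461 = (-9010 + 1/7) - 11461 = -63069/7 - 11461 = -143296/7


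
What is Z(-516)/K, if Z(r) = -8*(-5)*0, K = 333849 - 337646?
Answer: 0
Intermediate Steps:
K = -3797
Z(r) = 0 (Z(r) = 40*0 = 0)
Z(-516)/K = 0/(-3797) = 0*(-1/3797) = 0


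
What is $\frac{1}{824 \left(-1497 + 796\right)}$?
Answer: $- \frac{1}{577624} \approx -1.7312 \cdot 10^{-6}$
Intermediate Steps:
$\frac{1}{824 \left(-1497 + 796\right)} = \frac{1}{824 \left(-701\right)} = \frac{1}{-577624} = - \frac{1}{577624}$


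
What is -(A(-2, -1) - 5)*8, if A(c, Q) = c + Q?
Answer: 64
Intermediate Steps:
A(c, Q) = Q + c
-(A(-2, -1) - 5)*8 = -((-1 - 2) - 5)*8 = -(-3 - 5)*8 = -(-8)*8 = -1*(-64) = 64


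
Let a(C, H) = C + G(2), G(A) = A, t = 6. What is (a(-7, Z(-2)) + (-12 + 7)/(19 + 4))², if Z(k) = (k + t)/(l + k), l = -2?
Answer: 14400/529 ≈ 27.221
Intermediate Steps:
Z(k) = (6 + k)/(-2 + k) (Z(k) = (k + 6)/(-2 + k) = (6 + k)/(-2 + k))
a(C, H) = 2 + C (a(C, H) = C + 2 = 2 + C)
(a(-7, Z(-2)) + (-12 + 7)/(19 + 4))² = ((2 - 7) + (-12 + 7)/(19 + 4))² = (-5 - 5/23)² = (-120/23)² = 14400/529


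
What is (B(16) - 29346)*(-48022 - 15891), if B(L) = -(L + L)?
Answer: 1877636114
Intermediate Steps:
B(L) = -2*L
(B(16) - 29346)*(-48022 - 15891) = (-2*16 - 29346)*(-48022 - 15891) = (-32 - 29346)*(-63913) = -29378*(-63913) = 1877636114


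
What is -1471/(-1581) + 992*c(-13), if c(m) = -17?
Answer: -26660513/1581 ≈ -16863.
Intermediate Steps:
-1471/(-1581) + 992*c(-13) = -1471/(-1581) + 992*(-17) = -1471*(-1/1581) - 16864 = 1471/1581 - 16864 = -26660513/1581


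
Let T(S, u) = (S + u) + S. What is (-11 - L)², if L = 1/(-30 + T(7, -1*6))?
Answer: 58081/484 ≈ 120.00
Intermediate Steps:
T(S, u) = u + 2*S
L = -1/22 (L = 1/(-30 + (-1*6 + 2*7)) = 1/(-30 + (-6 + 14)) = 1/(-30 + 8) = 1/(-22) = -1/22 ≈ -0.045455)
(-11 - L)² = (-11 - 1*(-1/22))² = (-11 + 1/22)² = (-241/22)² = 58081/484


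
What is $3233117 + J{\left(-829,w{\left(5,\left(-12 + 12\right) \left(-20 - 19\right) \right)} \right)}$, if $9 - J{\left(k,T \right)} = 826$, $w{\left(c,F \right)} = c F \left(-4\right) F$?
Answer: $3232300$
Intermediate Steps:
$w{\left(c,F \right)} = - 4 c F^{2}$ ($w{\left(c,F \right)} = F c \left(-4\right) F = - 4 F c F = - 4 c F^{2}$)
$J{\left(k,T \right)} = -817$ ($J{\left(k,T \right)} = 9 - 826 = -817$)
$3233117 + J{\left(-829,w{\left(5,\left(-12 + 12\right) \left(-20 - 19\right) \right)} \right)} = 3233117 - 817 = 3232300$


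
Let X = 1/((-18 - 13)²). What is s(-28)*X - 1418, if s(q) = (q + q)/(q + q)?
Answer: -1362697/961 ≈ -1418.0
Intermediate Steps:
s(q) = 1 (s(q) = (2*q)/((2*q)) = (2*q)*(1/(2*q)) = 1)
X = 1/961 (X = 1/((-31)²) = 1/961 ≈ 0.0010406)
s(-28)*X - 1418 = 1*(1/961) - 1418 = 1/961 - 1418 = -1362697/961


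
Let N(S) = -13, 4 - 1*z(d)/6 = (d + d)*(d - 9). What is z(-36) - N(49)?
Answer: -19403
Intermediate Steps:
z(d) = 24 - 12*d*(-9 + d) (z(d) = 24 - 6*(d + d)*(d - 9) = 24 - 6*2*d*(-9 + d) = 24 - 12*d*(-9 + d))
z(-36) - N(49) = (24 - 12*(-36)² + 108*(-36)) - 1*(-13) = (24 - 12*1296 - 3888) + 13 = (24 - 15552 - 3888) + 13 = -19416 + 13 = -19403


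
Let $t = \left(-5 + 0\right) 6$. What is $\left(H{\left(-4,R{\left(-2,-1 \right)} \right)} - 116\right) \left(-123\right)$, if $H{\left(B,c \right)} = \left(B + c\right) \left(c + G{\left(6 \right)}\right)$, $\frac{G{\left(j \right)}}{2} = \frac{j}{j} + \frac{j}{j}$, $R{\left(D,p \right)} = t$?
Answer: $-94464$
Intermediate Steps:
$t = -30$ ($t = \left(-5\right) 6 = -30$)
$R{\left(D,p \right)} = -30$
$G{\left(j \right)} = 4$ ($G{\left(j \right)} = 2 \left(\frac{j}{j} + \frac{j}{j}\right) = 2 \left(1 + 1\right) = 2 \cdot 2 = 4$)
$H{\left(B,c \right)} = \left(4 + c\right) \left(B + c\right)$ ($H{\left(B,c \right)} = \left(B + c\right) \left(c + 4\right) = \left(B + c\right) \left(4 + c\right) = \left(4 + c\right) \left(B + c\right)$)
$\left(H{\left(-4,R{\left(-2,-1 \right)} \right)} - 116\right) \left(-123\right) = \left(\left(\left(-30\right)^{2} + 4 \left(-4\right) + 4 \left(-30\right) - -120\right) - 116\right) \left(-123\right) = \left(\left(900 - 16 - 120 + 120\right) - 116\right) \left(-123\right) = \left(884 - 116\right) \left(-123\right) = 768 \left(-123\right) = -94464$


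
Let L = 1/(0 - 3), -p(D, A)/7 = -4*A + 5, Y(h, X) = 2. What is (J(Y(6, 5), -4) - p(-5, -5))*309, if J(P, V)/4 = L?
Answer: 53663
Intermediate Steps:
p(D, A) = -35 + 28*A (p(D, A) = -7*(-4*A + 5) = -7*(5 - 4*A) = -35 + 28*A)
L = -⅓ (L = 1/(-3) = -⅓ ≈ -0.33333)
J(P, V) = -4/3 (J(P, V) = 4*(-⅓) = -4/3)
(J(Y(6, 5), -4) - p(-5, -5))*309 = (-4/3 - (-35 + 28*(-5)))*309 = (-4/3 - (-35 - 140))*309 = (-4/3 - 1*(-175))*309 = (-4/3 + 175)*309 = (521/3)*309 = 53663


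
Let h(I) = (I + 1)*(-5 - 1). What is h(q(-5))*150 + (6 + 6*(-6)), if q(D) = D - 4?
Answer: 7170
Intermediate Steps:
q(D) = -4 + D
h(I) = -6 - 6*I (h(I) = (1 + I)*(-6) = -6 - 6*I)
h(q(-5))*150 + (6 + 6*(-6)) = (-6 - 6*(-4 - 5))*150 + (6 + 6*(-6)) = (-6 - 6*(-9))*150 + (6 - 36) = (-6 + 54)*150 - 30 = 48*150 - 30 = 7200 - 30 = 7170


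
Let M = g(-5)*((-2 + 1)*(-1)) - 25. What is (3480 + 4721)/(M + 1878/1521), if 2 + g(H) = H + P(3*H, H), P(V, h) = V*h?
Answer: 4157907/22427 ≈ 185.40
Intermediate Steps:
g(H) = -2 + H + 3*H**2 (g(H) = -2 + (H + (3*H)*H) = -2 + (H + 3*H**2) = -2 + H + 3*H**2)
M = 43 (M = (-2 - 5 + 3*(-5)**2)*((-2 + 1)*(-1)) - 25 = (-2 - 5 + 3*25)*(-1*(-1)) - 25 = (-2 - 5 + 75)*1 - 25 = 68*1 - 25 = 68 - 25 = 43)
(3480 + 4721)/(M + 1878/1521) = (3480 + 4721)/(43 + 1878/1521) = 8201/(43 + 1878*(1/1521)) = 8201/(43 + 626/507) = 8201/(22427/507) = 8201*(507/22427) = 4157907/22427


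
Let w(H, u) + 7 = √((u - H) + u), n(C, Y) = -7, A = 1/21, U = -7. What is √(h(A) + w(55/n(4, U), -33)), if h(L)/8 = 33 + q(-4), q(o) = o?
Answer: √(11025 + 7*I*√2849)/7 ≈ 15.002 + 0.25414*I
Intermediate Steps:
A = 1/21 ≈ 0.047619
h(L) = 232 (h(L) = 8*(33 - 4) = 8*29 = 232)
w(H, u) = -7 + √(-H + 2*u) (w(H, u) = -7 + √((u - H) + u) = -7 + √(-H + 2*u))
√(h(A) + w(55/n(4, U), -33)) = √(232 + (-7 + √(-55/(-7) + 2*(-33)))) = √(232 + (-7 + √(-55*(-1)/7 - 66))) = √(232 + (-7 + √(-1*(-55/7) - 66))) = √(232 + (-7 + √(55/7 - 66))) = √(232 + (-7 + √(-407/7))) = √(232 + (-7 + I*√2849/7)) = √(225 + I*√2849/7)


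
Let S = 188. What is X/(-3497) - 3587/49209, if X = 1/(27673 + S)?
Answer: -116493720496/1598142928551 ≈ -0.072893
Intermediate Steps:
X = 1/27861 (X = 1/(27673 + 188) = 1/27861 ≈ 3.5892e-5)
X/(-3497) - 3587/49209 = (1/27861)/(-3497) - 3587/49209 = (1/27861)*(-1/3497) - 3587*1/49209 = -1/97429917 - 3587/49209 = -116493720496/1598142928551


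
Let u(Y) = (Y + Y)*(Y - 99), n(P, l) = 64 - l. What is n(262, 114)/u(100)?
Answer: -1/4 ≈ -0.25000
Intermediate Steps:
u(Y) = 2*Y*(-99 + Y) (u(Y) = (2*Y)*(-99 + Y) = 2*Y*(-99 + Y))
n(262, 114)/u(100) = (64 - 1*114)/((2*100*(-99 + 100))) = (64 - 114)/((2*100*1)) = -50/200 = -50*1/200 = -1/4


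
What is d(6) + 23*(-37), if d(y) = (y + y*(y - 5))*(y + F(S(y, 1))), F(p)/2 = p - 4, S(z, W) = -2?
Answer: -923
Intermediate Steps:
F(p) = -8 + 2*p (F(p) = 2*(p - 4) = 2*(-4 + p) = -8 + 2*p)
d(y) = (-12 + y)*(y + y*(-5 + y)) (d(y) = (y + y*(y - 5))*(y + (-8 + 2*(-2))) = (y + y*(-5 + y))*(y + (-8 - 4)) = (y + y*(-5 + y))*(y - 12) = (y + y*(-5 + y))*(-12 + y) = (-12 + y)*(y + y*(-5 + y)))
d(6) + 23*(-37) = 6*(48 + 6² - 16*6) + 23*(-37) = 6*(48 + 36 - 96) - 851 = 6*(-12) - 851 = -72 - 851 = -923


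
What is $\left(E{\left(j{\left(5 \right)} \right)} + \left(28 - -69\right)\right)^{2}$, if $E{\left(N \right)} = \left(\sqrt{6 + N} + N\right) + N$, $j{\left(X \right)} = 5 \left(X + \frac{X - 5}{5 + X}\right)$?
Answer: $\left(147 + \sqrt{31}\right)^{2} \approx 23277.0$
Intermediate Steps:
$j{\left(X \right)} = 5 X + \frac{5 \left(-5 + X\right)}{5 + X}$ ($j{\left(X \right)} = 5 \left(X + \frac{-5 + X}{5 + X}\right) = 5 X + \frac{5 \left(-5 + X\right)}{5 + X}$)
$E{\left(N \right)} = \sqrt{6 + N} + 2 N$ ($E{\left(N \right)} = \left(N + \sqrt{6 + N}\right) + N = \sqrt{6 + N} + 2 N$)
$\left(E{\left(j{\left(5 \right)} \right)} + \left(28 - -69\right)\right)^{2} = \left(\left(\sqrt{6 + \frac{5 \left(-5 + 5^{2} + 6 \cdot 5\right)}{5 + 5}} + 2 \frac{5 \left(-5 + 5^{2} + 6 \cdot 5\right)}{5 + 5}\right) + \left(28 - -69\right)\right)^{2} = \left(\left(\sqrt{6 + \frac{5 \left(-5 + 25 + 30\right)}{10}} + 2 \frac{5 \left(-5 + 25 + 30\right)}{10}\right) + \left(28 + 69\right)\right)^{2} = \left(\left(\sqrt{6 + 5 \cdot \frac{1}{10} \cdot 50} + 2 \cdot 5 \cdot \frac{1}{10} \cdot 50\right) + 97\right)^{2} = \left(\left(\sqrt{6 + 25} + 2 \cdot 25\right) + 97\right)^{2} = \left(\left(\sqrt{31} + 50\right) + 97\right)^{2} = \left(\left(50 + \sqrt{31}\right) + 97\right)^{2} = \left(147 + \sqrt{31}\right)^{2}$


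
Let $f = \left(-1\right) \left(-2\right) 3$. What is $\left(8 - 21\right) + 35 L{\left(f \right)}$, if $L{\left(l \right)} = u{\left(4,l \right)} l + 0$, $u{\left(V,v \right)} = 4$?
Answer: $827$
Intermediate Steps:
$f = 6$ ($f = 2 \cdot 3 = 6$)
$L{\left(l \right)} = 4 l$ ($L{\left(l \right)} = 4 l + 0 = 4 l$)
$\left(8 - 21\right) + 35 L{\left(f \right)} = \left(8 - 21\right) + 35 \cdot 4 \cdot 6 = -13 + 35 \cdot 24 = -13 + 840 = 827$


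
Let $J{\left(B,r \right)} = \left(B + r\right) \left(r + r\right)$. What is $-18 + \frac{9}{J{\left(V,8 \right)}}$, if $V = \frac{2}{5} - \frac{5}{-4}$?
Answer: $- \frac{13851}{772} \approx -17.942$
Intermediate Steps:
$V = \frac{33}{20}$ ($V = 2 \cdot \frac{1}{5} - - \frac{5}{4} = \frac{2}{5} + \frac{5}{4} = \frac{33}{20} \approx 1.65$)
$J{\left(B,r \right)} = 2 r \left(B + r\right)$ ($J{\left(B,r \right)} = \left(B + r\right) 2 r = 2 r \left(B + r\right)$)
$-18 + \frac{9}{J{\left(V,8 \right)}} = -18 + \frac{9}{2 \cdot 8 \left(\frac{33}{20} + 8\right)} = -18 + \frac{9}{2 \cdot 8 \cdot \frac{193}{20}} = -18 + \frac{9}{\frac{772}{5}} = -18 + 9 \cdot \frac{5}{772} = -18 + \frac{45}{772} = - \frac{13851}{772}$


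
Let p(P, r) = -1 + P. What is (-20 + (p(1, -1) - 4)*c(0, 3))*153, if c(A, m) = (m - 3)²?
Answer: -3060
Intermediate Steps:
c(A, m) = (-3 + m)²
(-20 + (p(1, -1) - 4)*c(0, 3))*153 = (-20 + ((-1 + 1) - 4)*(-3 + 3)²)*153 = (-20 + (0 - 4)*0²)*153 = (-20 - 4*0)*153 = (-20 + 0)*153 = -20*153 = -3060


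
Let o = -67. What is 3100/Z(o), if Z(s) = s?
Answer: -3100/67 ≈ -46.269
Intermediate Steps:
3100/Z(o) = 3100/(-67) = 3100*(-1/67) = -3100/67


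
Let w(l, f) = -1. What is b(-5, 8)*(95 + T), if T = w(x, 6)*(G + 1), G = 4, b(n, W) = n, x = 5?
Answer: -450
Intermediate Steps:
T = -5 (T = -(4 + 1) = -1*5 = -5)
b(-5, 8)*(95 + T) = -5*(95 - 5) = -5*90 = -450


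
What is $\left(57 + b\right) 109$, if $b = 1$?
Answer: $6322$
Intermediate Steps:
$\left(57 + b\right) 109 = \left(57 + 1\right) 109 = 58 \cdot 109 = 6322$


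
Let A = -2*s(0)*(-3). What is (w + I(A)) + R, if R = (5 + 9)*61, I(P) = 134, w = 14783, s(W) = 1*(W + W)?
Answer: 15771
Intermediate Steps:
s(W) = 2*W (s(W) = 1*(2*W) = 2*W)
A = 0 (A = -4*0*(-3) = -2*0*(-3) = 0*(-3) = 0)
R = 854 (R = 14*61 = 854)
(w + I(A)) + R = (14783 + 134) + 854 = 14917 + 854 = 15771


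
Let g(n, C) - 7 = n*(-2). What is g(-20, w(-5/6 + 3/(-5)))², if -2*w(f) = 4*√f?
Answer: 2209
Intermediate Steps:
w(f) = -2*√f
g(n, C) = 7 - 2*n (g(n, C) = 7 + n*(-2) = 7 - 2*n)
g(-20, w(-5/6 + 3/(-5)))² = (7 - 2*(-20))² = (7 + 40)² = 47² = 2209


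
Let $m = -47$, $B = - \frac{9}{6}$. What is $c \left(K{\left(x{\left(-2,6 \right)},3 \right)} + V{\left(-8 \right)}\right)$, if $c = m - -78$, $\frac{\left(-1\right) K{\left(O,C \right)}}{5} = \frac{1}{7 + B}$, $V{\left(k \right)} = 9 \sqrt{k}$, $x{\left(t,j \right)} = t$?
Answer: $- \frac{310}{11} + 558 i \sqrt{2} \approx -28.182 + 789.13 i$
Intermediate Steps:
$B = - \frac{3}{2}$ ($B = \left(-9\right) \frac{1}{6} = - \frac{3}{2} \approx -1.5$)
$K{\left(O,C \right)} = - \frac{10}{11}$ ($K{\left(O,C \right)} = - \frac{5}{7 - \frac{3}{2}} = - \frac{5}{\frac{11}{2}} = \left(-5\right) \frac{2}{11} = - \frac{10}{11}$)
$c = 31$ ($c = -47 - -78 = -47 + 78 = 31$)
$c \left(K{\left(x{\left(-2,6 \right)},3 \right)} + V{\left(-8 \right)}\right) = 31 \left(- \frac{10}{11} + 9 \sqrt{-8}\right) = 31 \left(- \frac{10}{11} + 9 \cdot 2 i \sqrt{2}\right) = 31 \left(- \frac{10}{11} + 18 i \sqrt{2}\right) = - \frac{310}{11} + 558 i \sqrt{2}$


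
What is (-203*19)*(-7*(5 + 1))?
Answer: 161994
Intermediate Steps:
(-203*19)*(-7*(5 + 1)) = -(-26999)*6 = -3857*(-42) = 161994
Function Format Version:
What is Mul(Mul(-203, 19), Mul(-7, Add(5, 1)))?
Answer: 161994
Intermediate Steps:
Mul(Mul(-203, 19), Mul(-7, Add(5, 1))) = Mul(-3857, Mul(-7, 6)) = Mul(-3857, -42) = 161994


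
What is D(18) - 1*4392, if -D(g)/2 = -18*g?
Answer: -3744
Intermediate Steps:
D(g) = 36*g (D(g) = -(-36)*g = 36*g)
D(18) - 1*4392 = 36*18 - 1*4392 = 648 - 4392 = -3744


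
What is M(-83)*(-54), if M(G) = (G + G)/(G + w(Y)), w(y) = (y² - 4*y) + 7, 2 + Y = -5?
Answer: 8964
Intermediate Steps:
Y = -7 (Y = -2 - 5 = -7)
w(y) = 7 + y² - 4*y
M(G) = 2*G/(84 + G) (M(G) = (G + G)/(G + (7 + (-7)² - 4*(-7))) = (2*G)/(G + (7 + 49 + 28)) = (2*G)/(G + 84) = (2*G)/(84 + G) = 2*G/(84 + G))
M(-83)*(-54) = (2*(-83)/(84 - 83))*(-54) = (2*(-83)/1)*(-54) = (2*(-83)*1)*(-54) = -166*(-54) = 8964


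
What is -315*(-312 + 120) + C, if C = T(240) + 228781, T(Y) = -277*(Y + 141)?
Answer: 183724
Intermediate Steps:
T(Y) = -39057 - 277*Y (T(Y) = -277*(141 + Y) = -39057 - 277*Y)
C = 123244 (C = (-39057 - 277*240) + 228781 = (-39057 - 66480) + 228781 = -105537 + 228781 = 123244)
-315*(-312 + 120) + C = -315*(-312 + 120) + 123244 = -315*(-192) + 123244 = 60480 + 123244 = 183724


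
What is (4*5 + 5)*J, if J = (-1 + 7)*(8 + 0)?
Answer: 1200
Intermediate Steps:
J = 48 (J = 6*8 = 48)
(4*5 + 5)*J = (4*5 + 5)*48 = (20 + 5)*48 = 25*48 = 1200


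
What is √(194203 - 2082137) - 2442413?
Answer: -2442413 + I*√1887934 ≈ -2.4424e+6 + 1374.0*I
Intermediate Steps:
√(194203 - 2082137) - 2442413 = √(-1887934) - 2442413 = I*√1887934 - 2442413 = -2442413 + I*√1887934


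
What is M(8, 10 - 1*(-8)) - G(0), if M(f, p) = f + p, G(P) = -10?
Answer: 36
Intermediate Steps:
M(8, 10 - 1*(-8)) - G(0) = (8 + (10 - 1*(-8))) - 1*(-10) = (8 + (10 + 8)) + 10 = (8 + 18) + 10 = 26 + 10 = 36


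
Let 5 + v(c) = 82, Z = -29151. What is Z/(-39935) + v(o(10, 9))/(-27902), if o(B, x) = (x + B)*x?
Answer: 115756601/159180910 ≈ 0.72720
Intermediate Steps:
o(B, x) = x*(B + x) (o(B, x) = (B + x)*x = x*(B + x))
v(c) = 77 (v(c) = -5 + 82 = 77)
Z/(-39935) + v(o(10, 9))/(-27902) = -29151/(-39935) + 77/(-27902) = -29151*(-1/39935) + 77*(-1/27902) = 29151/39935 - 11/3986 = 115756601/159180910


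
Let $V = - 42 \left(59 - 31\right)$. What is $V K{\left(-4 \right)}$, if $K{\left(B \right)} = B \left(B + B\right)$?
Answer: $-37632$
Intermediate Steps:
$K{\left(B \right)} = 2 B^{2}$ ($K{\left(B \right)} = B 2 B = 2 B^{2}$)
$V = -1176$ ($V = \left(-42\right) 28 = -1176$)
$V K{\left(-4 \right)} = - 1176 \cdot 2 \left(-4\right)^{2} = - 1176 \cdot 2 \cdot 16 = \left(-1176\right) 32 = -37632$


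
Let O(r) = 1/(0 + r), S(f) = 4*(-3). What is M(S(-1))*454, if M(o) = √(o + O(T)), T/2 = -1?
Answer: 1135*I*√2 ≈ 1605.1*I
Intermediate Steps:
T = -2 (T = 2*(-1) = -2)
S(f) = -12
O(r) = 1/r
M(o) = √(-½ + o) (M(o) = √(o + 1/(-2)) = √(o - ½) = √(-½ + o))
M(S(-1))*454 = (√(-2 + 4*(-12))/2)*454 = (√(-2 - 48)/2)*454 = (√(-50)/2)*454 = ((5*I*√2)/2)*454 = (5*I*√2/2)*454 = 1135*I*√2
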